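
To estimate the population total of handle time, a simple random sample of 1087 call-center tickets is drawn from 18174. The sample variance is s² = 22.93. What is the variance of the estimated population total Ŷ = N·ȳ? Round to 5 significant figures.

Var(Ŷ) = N²·Var(ȳ) = N²·(1 − n/N)·s²/n.
f = 1087/18174 = 0.05981072; Var(ȳ) = 0.94018928·22.93/1087 = 0.019833064.
Var(Ŷ) = 18174² · 0.019833064 = 6.5507475 × 10^6.

6.5507 × 10^6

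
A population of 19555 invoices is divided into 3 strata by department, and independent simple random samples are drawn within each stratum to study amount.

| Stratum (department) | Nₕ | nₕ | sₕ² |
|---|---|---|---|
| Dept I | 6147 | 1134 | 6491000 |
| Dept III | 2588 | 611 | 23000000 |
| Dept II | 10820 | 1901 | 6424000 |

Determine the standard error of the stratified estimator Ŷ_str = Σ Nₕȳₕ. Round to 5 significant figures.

Var(Ŷ_str) = Σₕ Nₕ²(1 − fₕ)sₕ²/nₕ.
Dept I: 6147²·(1 − 1134/6147)·6491000/1134 = 1.7638412 × 10^11.
Dept III: 2588²·(1 − 611/2588)·23000000/611 = 1.9260057 × 10^11.
Dept II: 10820²·(1 − 1901/10820)·6424000/1901 = 3.2611205 × 10^11.
Sum = 6.9509674 × 10^11.
SE = √(6.9509674 × 10^11) = 833720.

833720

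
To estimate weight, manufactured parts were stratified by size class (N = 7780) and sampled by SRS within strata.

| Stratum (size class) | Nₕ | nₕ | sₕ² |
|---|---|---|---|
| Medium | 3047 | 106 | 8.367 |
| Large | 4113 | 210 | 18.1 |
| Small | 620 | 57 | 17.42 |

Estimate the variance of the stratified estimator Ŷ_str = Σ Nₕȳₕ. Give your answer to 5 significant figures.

Var(Ŷ_str) = Σₕ Nₕ²(1 − fₕ)sₕ²/nₕ.
Medium: 3047²·(1 − 106/3047)·8.367/106 = 707345.15.
Large: 4113²·(1 − 210/4113)·18.1/210 = 1.3836191 × 10^6.
Small: 620²·(1 − 57/620)·17.42/57 = 106677.64.
Sum = 2.1976419 × 10^6.

2.1976 × 10^6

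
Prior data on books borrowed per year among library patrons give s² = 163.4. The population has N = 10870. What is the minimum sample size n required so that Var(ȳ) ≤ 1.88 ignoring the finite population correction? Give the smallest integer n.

Without fpc, n₀ = s²/D = 163.4/1.88 = 86.9149.
Rounding up, n = 87.

87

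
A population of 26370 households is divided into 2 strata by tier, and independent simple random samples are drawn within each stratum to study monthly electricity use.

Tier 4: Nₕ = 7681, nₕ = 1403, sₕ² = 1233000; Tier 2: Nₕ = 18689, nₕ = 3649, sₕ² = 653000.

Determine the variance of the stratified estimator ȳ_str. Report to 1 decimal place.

133.3

Var(ȳ_str) = Σₕ Wₕ²(1 − fₕ)sₕ²/nₕ with Wₕ = Nₕ/N, N = 26370.
Tier 4: Wₕ = 0.29127797; term = 0.29127797²·(1 − 0.18265851)·1233000/1403 = 60.943055.
Tier 2: Wₕ = 0.70872203; term = 0.70872203²·(1 − 0.19524854)·653000/3649 = 72.335745.
Sum = 133.2788.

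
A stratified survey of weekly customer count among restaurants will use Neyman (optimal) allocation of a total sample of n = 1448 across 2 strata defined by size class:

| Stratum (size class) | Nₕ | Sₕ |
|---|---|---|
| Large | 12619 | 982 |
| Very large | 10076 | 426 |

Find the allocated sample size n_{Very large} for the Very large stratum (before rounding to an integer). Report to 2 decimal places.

372.53

Neyman allocation: nₕ = n·NₕSₕ / Σⱼ NⱼSⱼ.
Σ NⱼSⱼ = 12619·982 + 10076·426 = 1.6684234 × 10^7.
n_{Very large} = 1448·10076·426 / (1.6684234 × 10^7) = 372.53.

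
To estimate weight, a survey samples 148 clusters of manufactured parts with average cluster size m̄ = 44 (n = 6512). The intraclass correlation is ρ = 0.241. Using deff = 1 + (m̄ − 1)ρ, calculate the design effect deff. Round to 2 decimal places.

deff = 1 + (44 − 1)·0.241 = 1 + 10.363 = 11.363.

11.36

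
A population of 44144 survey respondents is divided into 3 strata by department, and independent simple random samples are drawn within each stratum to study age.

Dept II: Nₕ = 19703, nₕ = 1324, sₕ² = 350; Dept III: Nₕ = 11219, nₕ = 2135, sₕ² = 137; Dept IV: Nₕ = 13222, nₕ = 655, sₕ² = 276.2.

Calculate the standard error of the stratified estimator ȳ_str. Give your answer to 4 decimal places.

0.2974

Var(ȳ_str) = Σₕ Wₕ²(1 − fₕ)sₕ²/nₕ with Wₕ = Nₕ/N, N = 44144.
Dept II: Wₕ = 0.44633472; term = 0.44633472²·(1 − 0.06719789)·350/1324 = 0.049123684.
Dept III: Wₕ = 0.25414552; term = 0.25414552²·(1 − 0.19030217)·137/2135 = 0.0033559122.
Dept IV: Wₕ = 0.29951975; term = 0.29951975²·(1 − 0.04953865)·276.2/655 = 0.035955702.
Sum = 0.088435298.
SE = √(0.088435298) = 0.2974.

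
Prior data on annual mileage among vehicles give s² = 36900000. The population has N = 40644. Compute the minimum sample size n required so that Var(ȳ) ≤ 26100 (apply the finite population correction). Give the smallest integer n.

Without fpc, n₀ = s²/D = 36900000/26100 = 1413.7931.
With fpc, (1 − n/N)·s²/n ≤ D requires n ≥ n₀/(1 + n₀/N) = 1413.7931/(1 + 1413.7931/40644) = 1366.2678.
Rounding up, n = 1367.

1367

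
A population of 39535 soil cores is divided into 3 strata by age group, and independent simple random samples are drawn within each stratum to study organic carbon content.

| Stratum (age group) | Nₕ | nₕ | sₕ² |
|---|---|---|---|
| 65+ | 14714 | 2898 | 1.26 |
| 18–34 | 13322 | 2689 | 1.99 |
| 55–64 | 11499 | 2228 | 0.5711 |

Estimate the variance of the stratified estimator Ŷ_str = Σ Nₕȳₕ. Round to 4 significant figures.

207700

Var(Ŷ_str) = Σₕ Nₕ²(1 − fₕ)sₕ²/nₕ.
65+: 14714²·(1 − 2898/14714)·1.26/2898 = 75591.576.
18–34: 13322²·(1 − 2689/13322)·1.99/2689 = 104830.47.
55–64: 11499²·(1 − 2228/11499)·0.5711/2228 = 27326.476.
Sum = 207748.52.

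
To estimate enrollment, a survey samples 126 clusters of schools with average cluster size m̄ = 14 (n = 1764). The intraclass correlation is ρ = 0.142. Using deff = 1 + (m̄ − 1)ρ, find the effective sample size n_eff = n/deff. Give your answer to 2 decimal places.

619.82

deff = 1 + (14 − 1)·0.142 = 1 + 1.846 = 2.846.
n_eff = 1764 / 2.846 = 619.82.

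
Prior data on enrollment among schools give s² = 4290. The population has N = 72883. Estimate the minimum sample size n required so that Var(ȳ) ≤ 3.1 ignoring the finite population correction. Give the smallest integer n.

1384

Without fpc, n₀ = s²/D = 4290/3.1 = 1383.8710.
Rounding up, n = 1384.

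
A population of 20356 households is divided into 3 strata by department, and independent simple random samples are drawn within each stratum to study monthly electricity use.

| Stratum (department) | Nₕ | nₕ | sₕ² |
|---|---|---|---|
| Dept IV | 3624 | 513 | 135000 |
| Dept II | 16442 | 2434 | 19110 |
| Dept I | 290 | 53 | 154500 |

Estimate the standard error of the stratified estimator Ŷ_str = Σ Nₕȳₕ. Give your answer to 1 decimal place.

70537.7

Var(Ŷ_str) = Σₕ Nₕ²(1 − fₕ)sₕ²/nₕ.
Dept IV: 3624²·(1 − 513/3624)·135000/513 = 2.9669116 × 10^9.
Dept II: 16442²·(1 − 2434/16442)·19110/2434 = 1.8083017 × 10^9.
Dept I: 290²·(1 − 53/290)·154500/53 = 2.0035443 × 10^8.
Sum = 4.9755677 × 10^9.
SE = √(4.9755677 × 10^9) = 70537.7.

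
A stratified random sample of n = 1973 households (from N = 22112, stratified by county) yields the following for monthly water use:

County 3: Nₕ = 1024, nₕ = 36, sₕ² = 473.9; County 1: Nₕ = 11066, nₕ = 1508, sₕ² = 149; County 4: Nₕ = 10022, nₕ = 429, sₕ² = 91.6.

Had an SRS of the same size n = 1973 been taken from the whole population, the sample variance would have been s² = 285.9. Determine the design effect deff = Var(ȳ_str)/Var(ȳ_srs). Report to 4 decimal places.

0.6865

Var(ȳ_str) = Σ Wₕ²(1−fₕ)sₕ²/nₕ with Wₕ = Nₕ/22112:
  County 3: (1024/22112)²·(1−36/1024)·473.9/36 = 0.027238617
  County 1: (11066/22112)²·(1−1508/11066)·149/1508 = 0.021374038
  County 4: (10022/22112)²·(1−429/10022)·91.6/429 = 0.041984692
  → Var(ȳ_str) = 0.090597347.
Var(ȳ_srs) = (1 − 1973/22112)·285.9/1973 = 0.1319766.
deff = 0.090597347 / 0.1319766 = 0.6865.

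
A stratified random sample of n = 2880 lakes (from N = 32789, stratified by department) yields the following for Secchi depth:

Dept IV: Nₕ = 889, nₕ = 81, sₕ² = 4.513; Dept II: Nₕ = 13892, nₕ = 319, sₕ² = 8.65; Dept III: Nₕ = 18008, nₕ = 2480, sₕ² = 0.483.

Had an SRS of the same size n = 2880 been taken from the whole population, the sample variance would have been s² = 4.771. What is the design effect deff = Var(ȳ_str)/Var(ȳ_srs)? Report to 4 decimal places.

Var(ȳ_str) = Σ Wₕ²(1−fₕ)sₕ²/nₕ with Wₕ = Nₕ/32789:
  Dept IV: (889/32789)²·(1−81/889)·4.513/81 = 3.7225205 × 10^-5
  Dept II: (13892/32789)²·(1−319/13892)·8.65/319 = 0.004755648
  Dept III: (18008/32789)²·(1−2480/18008)·0.483/2480 = 5.0654742 × 10^-5
  → Var(ȳ_str) = 0.0048435279.
Var(ȳ_srs) = (1 − 2880/32789)·4.771/2880 = 0.0015110911.
deff = 0.0048435279 / 0.0015110911 = 3.2053.

3.2053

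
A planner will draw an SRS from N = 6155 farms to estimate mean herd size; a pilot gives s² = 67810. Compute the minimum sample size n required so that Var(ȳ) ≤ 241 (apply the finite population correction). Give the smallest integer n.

Without fpc, n₀ = s²/D = 67810/241 = 281.3693.
With fpc, (1 − n/N)·s²/n ≤ D requires n ≥ n₀/(1 + n₀/N) = 281.3693/(1 + 281.3693/6155) = 269.0691.
Rounding up, n = 270.

270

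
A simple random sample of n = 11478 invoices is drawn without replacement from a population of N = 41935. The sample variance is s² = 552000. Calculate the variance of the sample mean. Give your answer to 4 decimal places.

34.9288

Under SRS without replacement, Var(ȳ) = (1 − f)·s²/n with f = n/N = 11478/41935 = 0.27370931.
Var(ȳ) = (1 − 0.27370931)·552000/11478 = 0.72629069·48.092002 = 34.928773.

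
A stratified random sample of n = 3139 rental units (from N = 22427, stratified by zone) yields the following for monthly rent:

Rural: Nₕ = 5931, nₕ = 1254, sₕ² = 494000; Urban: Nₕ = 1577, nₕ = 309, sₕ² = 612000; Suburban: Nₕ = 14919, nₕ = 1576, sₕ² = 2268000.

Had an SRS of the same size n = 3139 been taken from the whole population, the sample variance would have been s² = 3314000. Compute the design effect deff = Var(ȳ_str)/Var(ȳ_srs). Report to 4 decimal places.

0.6599

Var(ȳ_str) = Σ Wₕ²(1−fₕ)sₕ²/nₕ with Wₕ = Nₕ/22427:
  Rural: (5931/22427)²·(1−1254/5931)·494000/1254 = 21.726128
  Urban: (1577/22427)²·(1−309/1577)·612000/309 = 7.8741108
  Suburban: (14919/22427)²·(1−1576/14919)·2268000/1576 = 569.55763
  → Var(ȳ_str) = 599.15787.
Var(ȳ_srs) = (1 − 3139/22427)·3314000/3139 = 907.98192.
deff = 599.15787 / 907.98192 = 0.6599.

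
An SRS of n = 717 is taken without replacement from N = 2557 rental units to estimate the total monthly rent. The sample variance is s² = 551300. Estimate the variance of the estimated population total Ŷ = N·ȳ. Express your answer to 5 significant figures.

Var(Ŷ) = N²·Var(ȳ) = N²·(1 − n/N)·s²/n.
f = 717/2557 = 0.28040673; Var(ȳ) = 0.71959327·551300/717 = 553.29396.
Var(Ŷ) = 2557² · 553.29396 = 3.6175737 × 10^9.

3.6176 × 10^9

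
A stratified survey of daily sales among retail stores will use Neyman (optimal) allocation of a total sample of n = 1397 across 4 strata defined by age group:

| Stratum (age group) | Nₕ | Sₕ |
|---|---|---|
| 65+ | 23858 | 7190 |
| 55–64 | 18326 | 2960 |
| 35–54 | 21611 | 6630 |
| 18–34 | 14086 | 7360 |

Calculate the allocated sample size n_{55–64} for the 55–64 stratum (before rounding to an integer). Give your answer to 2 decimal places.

Neyman allocation: nₕ = n·NₕSₕ / Σⱼ NⱼSⱼ.
Σ NⱼSⱼ = 23858·7190 + 18326·2960 + 21611·6630 + 14086·7360 = 4.7273787 × 10^8.
n_{55–64} = 1397·18326·2960 / (4.7273787 × 10^8) = 160.30.

160.30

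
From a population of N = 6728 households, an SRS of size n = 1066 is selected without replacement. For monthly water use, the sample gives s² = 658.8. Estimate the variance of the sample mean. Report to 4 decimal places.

0.5201

Under SRS without replacement, Var(ȳ) = (1 − f)·s²/n with f = n/N = 1066/6728 = 0.15844233.
Var(ȳ) = (1 − 0.15844233)·658.8/1066 = 0.84155767·0.61801126 = 0.52009211.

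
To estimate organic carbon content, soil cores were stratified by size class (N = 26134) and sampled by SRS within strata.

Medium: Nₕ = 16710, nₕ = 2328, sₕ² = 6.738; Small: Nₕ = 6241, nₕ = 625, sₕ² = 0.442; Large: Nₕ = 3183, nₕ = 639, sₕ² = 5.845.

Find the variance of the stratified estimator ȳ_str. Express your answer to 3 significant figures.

0.00116

Var(ȳ_str) = Σₕ Wₕ²(1 − fₕ)sₕ²/nₕ with Wₕ = Nₕ/N, N = 26134.
Medium: Wₕ = 0.63939695; term = 0.63939695²·(1 − 0.13931777)·6.738/2328 = 0.0010184319.
Small: Wₕ = 0.23880768; term = 0.23880768²·(1 − 0.10014421)·0.442/625 = 3.6292072 × 10^-5.
Large: Wₕ = 0.12179536; term = 0.12179536²·(1 − 0.20075401)·5.845/639 = 1.0844902 × 10^-4.
Sum = 0.001163173.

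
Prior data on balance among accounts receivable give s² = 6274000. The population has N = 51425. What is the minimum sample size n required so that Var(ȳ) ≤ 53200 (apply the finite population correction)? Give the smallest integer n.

Without fpc, n₀ = s²/D = 6274000/53200 = 117.9323.
With fpc, (1 − n/N)·s²/n ≤ D requires n ≥ n₀/(1 + n₀/N) = 117.9323/(1 + 117.9323/51425) = 117.6625.
Rounding up, n = 118.

118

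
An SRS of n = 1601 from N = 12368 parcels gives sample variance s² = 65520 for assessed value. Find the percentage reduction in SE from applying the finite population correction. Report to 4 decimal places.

f = n/N = 1601/12368 = 0.12944696.
SE_no-fpc = √(s²/n) = 6.3972199; SE_fpc = √((1−f)s²/n) = 5.9688257.
Ratio = √(1−f) = 0.93303432. Reduction = 100·(1 − 0.93303432) = 6.6966%.

6.6966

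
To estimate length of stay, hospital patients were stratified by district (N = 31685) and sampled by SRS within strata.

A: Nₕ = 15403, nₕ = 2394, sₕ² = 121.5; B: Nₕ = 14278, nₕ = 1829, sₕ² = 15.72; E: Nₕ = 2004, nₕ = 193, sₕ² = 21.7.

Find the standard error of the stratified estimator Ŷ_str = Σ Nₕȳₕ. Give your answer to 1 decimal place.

3479.3

Var(Ŷ_str) = Σₕ Nₕ²(1 − fₕ)sₕ²/nₕ.
A: 15403²·(1 − 2394/15403)·121.5/2394 = 1.0169541 × 10^7.
B: 14278²·(1 − 1829/14278)·15.72/1829 = 1.5277092 × 10^6.
E: 2004²·(1 − 193/2004)·21.7/193 = 408054.9.
Sum = 1.2105305 × 10^7.
SE = √(1.2105305 × 10^7) = 3479.3.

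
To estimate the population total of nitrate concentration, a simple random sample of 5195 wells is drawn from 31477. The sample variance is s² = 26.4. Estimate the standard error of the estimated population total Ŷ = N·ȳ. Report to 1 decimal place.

2050.4

Var(Ŷ) = N²·Var(ȳ) = N²·(1 − n/N)·s²/n.
f = 5195/31477 = 0.16504114; Var(ȳ) = 0.83495886·26.4/5195 = 0.0042431018.
Var(Ŷ) = 31477² · 0.0042431018 = 4.2040718 × 10^6.
SE(Ŷ) = √(4.2040718 × 10^6) = 2050.4.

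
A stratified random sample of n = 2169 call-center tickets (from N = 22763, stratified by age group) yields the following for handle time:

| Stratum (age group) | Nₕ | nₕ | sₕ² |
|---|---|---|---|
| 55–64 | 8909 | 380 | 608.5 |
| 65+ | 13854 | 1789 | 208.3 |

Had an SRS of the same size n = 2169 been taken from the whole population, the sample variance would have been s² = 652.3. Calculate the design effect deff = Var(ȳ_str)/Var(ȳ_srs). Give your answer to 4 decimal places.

1.0011

Var(ȳ_str) = Σ Wₕ²(1−fₕ)sₕ²/nₕ with Wₕ = Nₕ/22763:
  55–64: (8909/22763)²·(1−380/8909)·608.5/380 = 0.2348254
  65+: (13854/22763)²·(1−1789/13854)·208.3/1789 = 0.037559728
  → Var(ȳ_str) = 0.27238513.
Var(ȳ_srs) = (1 − 2169/22763)·652.3/2169 = 0.27208151.
deff = 0.27238513 / 0.27208151 = 1.0011.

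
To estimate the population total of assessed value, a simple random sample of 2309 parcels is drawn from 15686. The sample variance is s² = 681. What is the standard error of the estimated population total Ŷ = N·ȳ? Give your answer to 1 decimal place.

Var(Ŷ) = N²·Var(ȳ) = N²·(1 − n/N)·s²/n.
f = 2309/15686 = 0.14720133; Var(ȳ) = 0.85279867·681/2309 = 0.25151836.
Var(Ŷ) = 15686² · 0.25151836 = 6.1886242 × 10^7.
SE(Ŷ) = √(6.1886242 × 10^7) = 7866.8.

7866.8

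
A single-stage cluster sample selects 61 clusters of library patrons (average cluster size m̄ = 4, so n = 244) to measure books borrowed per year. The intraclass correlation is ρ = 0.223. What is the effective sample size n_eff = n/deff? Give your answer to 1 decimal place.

146.2

deff = 1 + (4 − 1)·0.223 = 1 + 0.669 = 1.669.
n_eff = 244 / 1.669 = 146.2.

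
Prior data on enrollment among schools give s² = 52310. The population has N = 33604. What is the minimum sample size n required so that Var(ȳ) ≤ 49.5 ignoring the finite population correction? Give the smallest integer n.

1057

Without fpc, n₀ = s²/D = 52310/49.5 = 1056.7677.
Rounding up, n = 1057.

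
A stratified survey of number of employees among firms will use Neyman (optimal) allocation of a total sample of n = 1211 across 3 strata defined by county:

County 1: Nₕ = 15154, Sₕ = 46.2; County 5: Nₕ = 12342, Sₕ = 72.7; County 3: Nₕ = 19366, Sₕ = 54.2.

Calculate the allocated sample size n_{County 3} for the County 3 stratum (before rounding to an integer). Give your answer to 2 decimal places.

480.21

Neyman allocation: nₕ = n·NₕSₕ / Σⱼ NⱼSⱼ.
Σ NⱼSⱼ = 15154·46.2 + 12342·72.7 + 19366·54.2 = 2.6470154 × 10^6.
n_{County 3} = 1211·19366·54.2 / (2.6470154 × 10^6) = 480.21.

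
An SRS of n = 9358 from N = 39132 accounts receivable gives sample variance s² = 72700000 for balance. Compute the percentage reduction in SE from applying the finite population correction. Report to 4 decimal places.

12.7727

f = n/N = 9358/39132 = 0.23913932.
SE_no-fpc = √(s²/n) = 88.140536; SE_fpc = √((1−f)s²/n) = 76.882634.
Ratio = √(1−f) = 0.87227328. Reduction = 100·(1 − 0.87227328) = 12.7727%.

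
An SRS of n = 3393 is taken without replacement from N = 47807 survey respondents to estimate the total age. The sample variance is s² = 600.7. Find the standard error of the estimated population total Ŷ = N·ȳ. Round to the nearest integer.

19388

Var(Ŷ) = N²·Var(ȳ) = N²·(1 − n/N)·s²/n.
f = 3393/47807 = 0.07097287; Var(ȳ) = 0.92902713·600.7/3393 = 0.16447586.
Var(Ŷ) = 47807² · 0.16447586 = 3.759111 × 10^8.
SE(Ŷ) = √(3.759111 × 10^8) = 19388.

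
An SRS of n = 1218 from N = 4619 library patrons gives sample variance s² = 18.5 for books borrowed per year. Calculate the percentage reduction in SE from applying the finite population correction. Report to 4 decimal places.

14.1917

f = n/N = 1218/4619 = 0.26369344.
SE_no-fpc = √(s²/n) = 0.12324299; SE_fpc = √((1−f)s²/n) = 0.10575272.
Ratio = √(1−f) = 0.85808307. Reduction = 100·(1 − 0.85808307) = 14.1917%.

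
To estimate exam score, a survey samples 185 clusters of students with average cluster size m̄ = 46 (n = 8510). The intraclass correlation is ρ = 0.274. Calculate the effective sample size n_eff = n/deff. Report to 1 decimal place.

deff = 1 + (46 − 1)·0.274 = 1 + 12.33 = 13.33.
n_eff = 8510 / 13.33 = 638.4.

638.4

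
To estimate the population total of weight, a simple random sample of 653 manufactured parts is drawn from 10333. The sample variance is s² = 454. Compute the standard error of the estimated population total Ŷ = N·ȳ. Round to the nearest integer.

8339

Var(Ŷ) = N²·Var(ȳ) = N²·(1 − n/N)·s²/n.
f = 653/10333 = 0.06319559; Var(ȳ) = 0.93680441·454/653 = 0.65131578.
Var(Ŷ) = 10333² · 0.65131578 = 6.9541565 × 10^7.
SE(Ŷ) = √(6.9541565 × 10^7) = 8339.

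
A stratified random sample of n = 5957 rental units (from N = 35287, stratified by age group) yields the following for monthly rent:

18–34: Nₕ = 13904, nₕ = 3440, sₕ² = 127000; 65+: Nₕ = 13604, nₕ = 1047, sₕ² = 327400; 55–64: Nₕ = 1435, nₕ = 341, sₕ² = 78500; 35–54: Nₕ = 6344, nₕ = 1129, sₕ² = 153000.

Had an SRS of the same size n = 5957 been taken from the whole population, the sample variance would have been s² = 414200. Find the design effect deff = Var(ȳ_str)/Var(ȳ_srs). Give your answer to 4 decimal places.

0.8843

Var(ȳ_str) = Σ Wₕ²(1−fₕ)sₕ²/nₕ with Wₕ = Nₕ/35287:
  18–34: (13904/35287)²·(1−3440/13904)·127000/3440 = 4.3137333
  65+: (13604/35287)²·(1−1047/13604)·327400/1047 = 42.899777
  55–64: (1435/35287)²·(1−341/1435)·78500/341 = 0.2902385
  35–54: (6344/35287)²·(1−1129/6344)·153000/1129 = 3.6006881
  → Var(ȳ_str) = 51.104437.
Var(ȳ_srs) = (1 − 5957/35287)·414200/5957 = 57.79361.
deff = 51.104437 / 57.79361 = 0.8843.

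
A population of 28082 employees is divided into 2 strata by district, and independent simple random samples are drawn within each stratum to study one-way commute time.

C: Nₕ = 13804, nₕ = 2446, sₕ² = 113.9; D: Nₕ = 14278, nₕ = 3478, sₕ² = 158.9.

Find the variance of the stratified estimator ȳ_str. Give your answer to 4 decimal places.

0.0182

Var(ȳ_str) = Σₕ Wₕ²(1 − fₕ)sₕ²/nₕ with Wₕ = Nₕ/N, N = 28082.
C: Wₕ = 0.49156043; term = 0.49156043²·(1 − 0.17719502)·113.9/2446 = 0.0092580179.
D: Wₕ = 0.50843957; term = 0.50843957²·(1 − 0.24359154)·158.9/3478 = 0.0089336592.
Sum = 0.018191677.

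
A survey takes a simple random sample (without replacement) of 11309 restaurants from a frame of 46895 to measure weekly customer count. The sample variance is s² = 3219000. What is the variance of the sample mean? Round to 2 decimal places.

216.00

Under SRS without replacement, Var(ȳ) = (1 − f)·s²/n with f = n/N = 11309/46895 = 0.24115577.
Var(ȳ) = (1 − 0.24115577)·3219000/11309 = 0.75884423·284.64055 = 215.99784.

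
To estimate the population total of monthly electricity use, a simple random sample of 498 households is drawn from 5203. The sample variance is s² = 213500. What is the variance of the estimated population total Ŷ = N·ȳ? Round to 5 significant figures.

1.0495 × 10^10

Var(Ŷ) = N²·Var(ȳ) = N²·(1 − n/N)·s²/n.
f = 498/5203 = 0.09571401; Var(ȳ) = 0.90428599·213500/498 = 387.68084.
Var(Ŷ) = 5203² · 387.68084 = 1.0494989 × 10^10.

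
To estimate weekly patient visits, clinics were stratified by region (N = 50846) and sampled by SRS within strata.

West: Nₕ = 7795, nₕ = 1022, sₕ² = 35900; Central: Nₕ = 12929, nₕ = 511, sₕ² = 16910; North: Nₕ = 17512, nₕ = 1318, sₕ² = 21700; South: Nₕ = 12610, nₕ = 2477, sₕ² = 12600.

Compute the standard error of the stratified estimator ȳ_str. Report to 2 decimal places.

Var(ȳ_str) = Σₕ Wₕ²(1 − fₕ)sₕ²/nₕ with Wₕ = Nₕ/N, N = 50846.
West: Wₕ = 0.15330606; term = 0.15330606²·(1 − 0.13110969)·35900/1022 = 0.71734349.
Central: Wₕ = 0.25427762; term = 0.25427762²·(1 − 0.03952355)·16910/511 = 2.0550657.
North: Wₕ = 0.34441254; term = 0.34441254²·(1 − 0.07526268)·21700/1318 = 1.806012.
South: Wₕ = 0.24800378; term = 0.24800378²·(1 − 0.19643140)·12600/2477 = 0.25141089.
Sum = 4.8298321.
SE = √(4.8298321) = 2.20.

2.20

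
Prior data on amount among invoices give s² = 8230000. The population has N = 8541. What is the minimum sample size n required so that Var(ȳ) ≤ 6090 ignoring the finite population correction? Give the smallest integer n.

Without fpc, n₀ = s²/D = 8230000/6090 = 1351.3957.
Rounding up, n = 1352.

1352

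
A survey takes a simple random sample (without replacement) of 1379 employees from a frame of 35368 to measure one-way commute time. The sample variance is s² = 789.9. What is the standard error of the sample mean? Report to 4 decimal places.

0.7419

Under SRS without replacement, Var(ȳ) = (1 − f)·s²/n with f = n/N = 1379/35368 = 0.03899005.
Var(ȳ) = (1 − 0.03899005)·789.9/1379 = 0.96100995·0.57280638 = 0.55047263.
SE(ȳ) = √(0.55047263) = 0.7419.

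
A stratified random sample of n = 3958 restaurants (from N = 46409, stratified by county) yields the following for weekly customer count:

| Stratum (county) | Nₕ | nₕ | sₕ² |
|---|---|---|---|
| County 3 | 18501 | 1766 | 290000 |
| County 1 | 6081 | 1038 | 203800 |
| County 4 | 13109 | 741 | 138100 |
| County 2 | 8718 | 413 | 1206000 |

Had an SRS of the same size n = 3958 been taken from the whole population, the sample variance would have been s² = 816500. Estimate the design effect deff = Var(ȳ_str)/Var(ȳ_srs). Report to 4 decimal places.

Var(ȳ_str) = Σ Wₕ²(1−fₕ)sₕ²/nₕ with Wₕ = Nₕ/46409:
  County 3: (18501/46409)²·(1−1766/18501)·290000/1766 = 23.606076
  County 1: (6081/46409)²·(1−1038/6081)·203800/1038 = 2.7955443
  County 4: (13109/46409)²·(1−741/13109)·138100/741 = 14.029432
  County 2: (8718/46409)²·(1−413/8718)·1206000/413 = 98.163342
  → Var(ȳ_str) = 138.59439.
Var(ȳ_srs) = (1 − 3958/46409)·816500/3958 = 188.69749.
deff = 138.59439 / 188.69749 = 0.7345.

0.7345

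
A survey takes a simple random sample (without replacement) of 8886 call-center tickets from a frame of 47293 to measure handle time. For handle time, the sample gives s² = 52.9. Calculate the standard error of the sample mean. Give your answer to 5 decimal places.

Under SRS without replacement, Var(ȳ) = (1 − f)·s²/n with f = n/N = 8886/47293 = 0.18789250.
Var(ȳ) = (1 − 0.18789250)·52.9/8886 = 0.81210750·0.0059531848 = 0.004834626.
SE(ȳ) = √(0.004834626) = 0.06953.

0.06953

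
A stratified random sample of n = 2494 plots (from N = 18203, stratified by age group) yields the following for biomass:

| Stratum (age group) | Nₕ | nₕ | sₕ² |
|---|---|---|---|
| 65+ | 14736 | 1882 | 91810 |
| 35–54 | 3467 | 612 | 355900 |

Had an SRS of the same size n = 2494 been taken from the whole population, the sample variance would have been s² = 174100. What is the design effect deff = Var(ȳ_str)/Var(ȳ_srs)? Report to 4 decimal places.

0.7513

Var(ȳ_str) = Σ Wₕ²(1−fₕ)sₕ²/nₕ with Wₕ = Nₕ/18203:
  65+: (14736/18203)²·(1−1882/14736)·91810/1882 = 27.887035
  35–54: (3467/18203)²·(1−612/3467)·355900/612 = 17.37203
  → Var(ȳ_str) = 45.259065.
Var(ȳ_srs) = (1 − 2494/18203)·174100/2494 = 60.243181.
deff = 45.259065 / 60.243181 = 0.7513.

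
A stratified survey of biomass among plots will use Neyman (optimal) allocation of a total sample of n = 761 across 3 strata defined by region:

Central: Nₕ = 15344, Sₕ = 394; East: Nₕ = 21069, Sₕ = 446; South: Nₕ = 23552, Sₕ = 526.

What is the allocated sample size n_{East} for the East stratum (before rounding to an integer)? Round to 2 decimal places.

256.94

Neyman allocation: nₕ = n·NₕSₕ / Σⱼ NⱼSⱼ.
Σ NⱼSⱼ = 15344·394 + 21069·446 + 23552·526 = 2.7830662 × 10^7.
n_{East} = 761·21069·446 / (2.7830662 × 10^7) = 256.94.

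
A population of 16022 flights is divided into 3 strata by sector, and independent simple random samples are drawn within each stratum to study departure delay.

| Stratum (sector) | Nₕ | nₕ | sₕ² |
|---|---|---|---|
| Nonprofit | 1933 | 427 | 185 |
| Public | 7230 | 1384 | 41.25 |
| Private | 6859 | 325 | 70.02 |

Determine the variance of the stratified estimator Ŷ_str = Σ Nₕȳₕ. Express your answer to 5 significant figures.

1.2177 × 10^7

Var(Ŷ_str) = Σₕ Nₕ²(1 − fₕ)sₕ²/nₕ.
Nonprofit: 1933²·(1 − 427/1933)·185/427 = 1.2612485 × 10^6.
Public: 7230²·(1 − 1384/7230)·41.25/1384 = 1.2597518 × 10^6.
Private: 6859²·(1 − 325/6859)·70.02/325 = 9.6555869 × 10^6.
Sum = 1.2176587 × 10^7.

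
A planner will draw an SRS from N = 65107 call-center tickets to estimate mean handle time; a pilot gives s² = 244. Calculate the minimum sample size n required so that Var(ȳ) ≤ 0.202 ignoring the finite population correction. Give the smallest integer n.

Without fpc, n₀ = s²/D = 244/0.202 = 1207.9208.
Rounding up, n = 1208.

1208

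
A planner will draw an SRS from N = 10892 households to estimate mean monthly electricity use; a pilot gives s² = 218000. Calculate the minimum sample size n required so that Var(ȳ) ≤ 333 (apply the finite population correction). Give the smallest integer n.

618

Without fpc, n₀ = s²/D = 218000/333 = 654.6547.
With fpc, (1 − n/N)·s²/n ≤ D requires n ≥ n₀/(1 + n₀/N) = 654.6547/(1 + 654.6547/10892) = 617.5381.
Rounding up, n = 618.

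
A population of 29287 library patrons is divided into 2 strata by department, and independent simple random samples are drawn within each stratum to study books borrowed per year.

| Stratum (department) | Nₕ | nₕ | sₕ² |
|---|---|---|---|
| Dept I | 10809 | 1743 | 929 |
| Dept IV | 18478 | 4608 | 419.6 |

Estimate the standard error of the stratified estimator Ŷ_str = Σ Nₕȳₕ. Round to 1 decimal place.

8693.0

Var(Ŷ_str) = Σₕ Nₕ²(1 − fₕ)sₕ²/nₕ.
Dept I: 10809²·(1 − 1743/10809)·929/1743 = 5.2229944 × 10^7.
Dept IV: 18478²·(1 − 4608/18478)·419.6/4608 = 2.3337505 × 10^7.
Sum = 7.5567449 × 10^7.
SE = √(7.5567449 × 10^7) = 8693.0.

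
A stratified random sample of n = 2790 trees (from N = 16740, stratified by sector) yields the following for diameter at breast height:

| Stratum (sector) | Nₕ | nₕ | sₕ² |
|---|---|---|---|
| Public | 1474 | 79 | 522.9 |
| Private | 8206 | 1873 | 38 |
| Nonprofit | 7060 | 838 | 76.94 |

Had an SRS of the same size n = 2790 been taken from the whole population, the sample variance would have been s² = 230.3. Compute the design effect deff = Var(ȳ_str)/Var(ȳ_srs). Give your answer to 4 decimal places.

0.9700

Var(ȳ_str) = Σ Wₕ²(1−fₕ)sₕ²/nₕ with Wₕ = Nₕ/16740:
  Public: (1474/16740)²·(1−79/1474)·522.9/79 = 0.048568236
  Private: (8206/16740)²·(1−1873/8206)·38/1873 = 0.0037624948
  Nonprofit: (7060/16740)²·(1−838/7060)·76.94/838 = 0.014392358
  → Var(ȳ_str) = 0.066723089.
Var(ȳ_srs) = (1 − 2790/16740)·230.3/2790 = 0.068787336.
deff = 0.066723089 / 0.068787336 = 0.9700.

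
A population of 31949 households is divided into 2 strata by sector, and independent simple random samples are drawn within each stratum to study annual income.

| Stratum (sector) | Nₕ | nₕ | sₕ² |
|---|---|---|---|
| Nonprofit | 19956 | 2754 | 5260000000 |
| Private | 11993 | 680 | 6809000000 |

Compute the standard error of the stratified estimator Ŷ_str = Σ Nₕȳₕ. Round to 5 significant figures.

4.4880 × 10^7

Var(Ŷ_str) = Σₕ Nₕ²(1 − fₕ)sₕ²/nₕ.
Nonprofit: 19956²·(1 − 2754/19956)·5260000000/2754 = 6.5565329 × 10^14.
Private: 11993²·(1 − 680/11993)·6809000000/680 = 1.3585638 × 10^15.
Sum = 2.0142171 × 10^15.
SE = √(2.0142171 × 10^15) = 4.4880 × 10^7.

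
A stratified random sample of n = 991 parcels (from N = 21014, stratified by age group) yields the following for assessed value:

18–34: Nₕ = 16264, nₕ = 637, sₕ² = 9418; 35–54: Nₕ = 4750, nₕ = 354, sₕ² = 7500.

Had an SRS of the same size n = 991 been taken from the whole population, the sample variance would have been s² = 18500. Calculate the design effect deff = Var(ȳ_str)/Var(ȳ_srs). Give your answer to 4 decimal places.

Var(ȳ_str) = Σ Wₕ²(1−fₕ)sₕ²/nₕ with Wₕ = Nₕ/21014:
  18–34: (16264/21014)²·(1−637/16264)·9418/637 = 8.5095144
  35–54: (4750/21014)²·(1−354/4750)·7500/354 = 1.0018249
  → Var(ȳ_str) = 9.5113393.
Var(ȳ_srs) = (1 − 991/21014)·18500/991 = 17.787647.
deff = 9.5113393 / 17.787647 = 0.5347.

0.5347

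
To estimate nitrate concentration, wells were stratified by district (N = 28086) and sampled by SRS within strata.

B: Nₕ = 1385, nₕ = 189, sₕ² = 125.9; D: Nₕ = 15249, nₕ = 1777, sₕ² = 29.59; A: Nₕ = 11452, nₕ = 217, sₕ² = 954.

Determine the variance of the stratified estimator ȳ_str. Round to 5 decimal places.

0.72281

Var(ȳ_str) = Σₕ Wₕ²(1 − fₕ)sₕ²/nₕ with Wₕ = Nₕ/N, N = 28086.
B: Wₕ = 0.04931282; term = 0.04931282²·(1 − 0.13646209)·125.9/189 = 0.0013988305.
D: Wₕ = 0.54293954; term = 0.54293954²·(1 − 0.11653223)·29.59/1777 = 0.0043366182.
A: Wₕ = 0.40774763; term = 0.40774763²·(1 − 0.01894866)·954/217 = 0.71707284.
Sum = 0.72280829.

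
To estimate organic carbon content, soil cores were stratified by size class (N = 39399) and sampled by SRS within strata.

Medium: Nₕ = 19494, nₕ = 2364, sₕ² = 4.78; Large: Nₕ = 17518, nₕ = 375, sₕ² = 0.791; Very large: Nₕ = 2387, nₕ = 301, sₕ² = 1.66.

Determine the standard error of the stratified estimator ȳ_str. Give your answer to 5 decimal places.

0.02934

Var(ȳ_str) = Σₕ Wₕ²(1 − fₕ)sₕ²/nₕ with Wₕ = Nₕ/N, N = 39399.
Medium: Wₕ = 0.49478413; term = 0.49478413²·(1 − 0.12126808)·4.78/2364 = 4.3497906 × 10^-4.
Large: Wₕ = 0.44463057; term = 0.44463057²·(1 − 0.02140655)·0.791/375 = 4.080808 × 10^-4.
Very large: Wₕ = 0.06058529; term = 0.06058529²·(1 − 0.12609971)·1.66/301 = 1.7690411 × 10^-5.
Sum = 8.6075027 × 10^-4.
SE = √(8.6075027 × 10^-4) = 0.02934.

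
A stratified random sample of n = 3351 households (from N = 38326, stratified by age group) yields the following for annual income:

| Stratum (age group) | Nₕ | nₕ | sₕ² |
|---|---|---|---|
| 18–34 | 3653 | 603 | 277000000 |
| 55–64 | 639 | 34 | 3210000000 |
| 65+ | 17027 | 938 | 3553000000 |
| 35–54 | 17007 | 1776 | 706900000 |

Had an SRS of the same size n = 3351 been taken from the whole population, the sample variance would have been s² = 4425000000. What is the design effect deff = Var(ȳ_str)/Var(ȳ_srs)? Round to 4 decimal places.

0.6680

Var(ȳ_str) = Σ Wₕ²(1−fₕ)sₕ²/nₕ with Wₕ = Nₕ/38326:
  18–34: (3653/38326)²·(1−603/3653)·277000000/603 = 3484.3757
  55–64: (639/38326)²·(1−34/639)·3210000000/34 = 24848.224
  65+: (17027/38326)²·(1−938/17027)·3553000000/938 = 706435.58
  35–54: (17007/38326)²·(1−1776/17007)·706900000/1776 = 70191.441
  → Var(ȳ_str) = 804959.62.
Var(ȳ_srs) = (1 − 3351/38326)·4425000000/3351 = 1.2050445 × 10^6.
deff = 804959.62 / (1.2050445 × 10^6) = 0.6680.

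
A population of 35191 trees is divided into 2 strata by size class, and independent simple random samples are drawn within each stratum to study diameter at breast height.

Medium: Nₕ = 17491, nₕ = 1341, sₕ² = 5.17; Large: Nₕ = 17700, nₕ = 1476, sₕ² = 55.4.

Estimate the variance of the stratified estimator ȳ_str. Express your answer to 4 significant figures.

Var(ȳ_str) = Σₕ Wₕ²(1 − fₕ)sₕ²/nₕ with Wₕ = Nₕ/N, N = 35191.
Medium: Wₕ = 0.49703049; term = 0.49703049²·(1 − 0.07666800)·5.17/1341 = 8.7939849 × 10^-4.
Large: Wₕ = 0.50296951; term = 0.50296951²·(1 − 0.08338983)·55.4/1476 = 0.0087034491.
Sum = 0.0095828476.

0.009583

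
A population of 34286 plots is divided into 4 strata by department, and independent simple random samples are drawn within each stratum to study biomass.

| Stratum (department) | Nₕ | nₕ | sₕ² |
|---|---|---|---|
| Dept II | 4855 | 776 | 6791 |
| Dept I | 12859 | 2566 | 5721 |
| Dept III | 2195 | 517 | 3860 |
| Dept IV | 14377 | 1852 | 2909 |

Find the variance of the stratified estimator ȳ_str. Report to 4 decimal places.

Var(ȳ_str) = Σₕ Wₕ²(1 − fₕ)sₕ²/nₕ with Wₕ = Nₕ/N, N = 34286.
Dept II: Wₕ = 0.14160299; term = 0.14160299²·(1 − 0.15983522)·6791/776 = 0.14742845.
Dept I: Wₕ = 0.37505104; term = 0.37505104²·(1 − 0.19954895)·5721/2566 = 0.251033.
Dept III: Wₕ = 0.06402030; term = 0.06402030²·(1 − 0.23553531)·3860/517 = 0.023393198.
Dept IV: Wₕ = 0.41932567; term = 0.41932567²·(1 − 0.12881686)·2909/1852 = 0.24061079.
Sum = 0.66246544.

0.6625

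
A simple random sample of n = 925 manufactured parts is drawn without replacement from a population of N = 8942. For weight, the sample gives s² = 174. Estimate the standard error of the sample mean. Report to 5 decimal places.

Under SRS without replacement, Var(ȳ) = (1 − f)·s²/n with f = n/N = 925/8942 = 0.10344442.
Var(ȳ) = (1 − 0.10344442)·174/925 = 0.89655558·0.18810811 = 0.16864937.
SE(ȳ) = √(0.16864937) = 0.41067.

0.41067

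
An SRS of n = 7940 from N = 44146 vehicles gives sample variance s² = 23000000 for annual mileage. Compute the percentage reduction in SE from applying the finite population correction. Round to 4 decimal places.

9.4383

f = n/N = 7940/44146 = 0.17985774.
SE_no-fpc = √(s²/n) = 53.821236; SE_fpc = √((1−f)s²/n) = 48.741429.
Ratio = √(1−f) = 0.90561706. Reduction = 100·(1 − 0.90561706) = 9.4383%.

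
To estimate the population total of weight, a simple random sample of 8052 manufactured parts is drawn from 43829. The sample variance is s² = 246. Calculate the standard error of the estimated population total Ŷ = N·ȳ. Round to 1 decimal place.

6921.5

Var(Ŷ) = N²·Var(ȳ) = N²·(1 − n/N)·s²/n.
f = 8052/43829 = 0.18371398; Var(ȳ) = 0.81628602·246/8052 = 0.024938694.
Var(Ŷ) = 43829² · 0.024938694 = 4.7906763 × 10^7.
SE(Ŷ) = √(4.7906763 × 10^7) = 6921.5.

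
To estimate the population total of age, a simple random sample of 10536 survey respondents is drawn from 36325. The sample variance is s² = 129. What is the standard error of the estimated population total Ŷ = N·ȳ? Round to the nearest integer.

Var(Ŷ) = N²·Var(ȳ) = N²·(1 − n/N)·s²/n.
f = 10536/36325 = 0.29004818; Var(ȳ) = 0.70995182·129/10536 = 0.0086924625.
Var(Ŷ) = 36325² · 0.0086924625 = 1.1469753 × 10^7.
SE(Ŷ) = √(1.1469753 × 10^7) = 3387.

3387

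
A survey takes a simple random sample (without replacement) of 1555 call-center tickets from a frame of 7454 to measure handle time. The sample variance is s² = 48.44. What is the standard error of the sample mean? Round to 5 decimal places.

0.15701

Under SRS without replacement, Var(ȳ) = (1 − f)·s²/n with f = n/N = 1555/7454 = 0.20861283.
Var(ȳ) = (1 − 0.20861283)·48.44/1555 = 0.79138717·0.031151125 = 0.024652601.
SE(ȳ) = √(0.024652601) = 0.15701.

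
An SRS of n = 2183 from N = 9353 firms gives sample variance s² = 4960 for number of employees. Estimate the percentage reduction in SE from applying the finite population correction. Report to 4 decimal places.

f = n/N = 2183/9353 = 0.23340105.
SE_no-fpc = √(s²/n) = 1.5073495; SE_fpc = √((1−f)s²/n) = 1.3197695.
Ratio = √(1−f) = 0.87555637. Reduction = 100·(1 − 0.87555637) = 12.4444%.

12.4444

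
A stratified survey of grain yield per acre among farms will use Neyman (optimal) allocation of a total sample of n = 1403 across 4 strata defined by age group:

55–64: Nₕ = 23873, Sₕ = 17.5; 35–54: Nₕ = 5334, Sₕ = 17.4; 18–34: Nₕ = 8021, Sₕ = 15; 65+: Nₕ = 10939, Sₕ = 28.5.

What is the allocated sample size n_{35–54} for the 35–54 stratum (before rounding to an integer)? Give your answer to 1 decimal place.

Neyman allocation: nₕ = n·NₕSₕ / Σⱼ NⱼSⱼ.
Σ NⱼSⱼ = 23873·17.5 + 5334·17.4 + 8021·15 + 10939·28.5 = 942665.6.
n_{35–54} = 1403·5334·17.4 / 942665.6 = 138.1.

138.1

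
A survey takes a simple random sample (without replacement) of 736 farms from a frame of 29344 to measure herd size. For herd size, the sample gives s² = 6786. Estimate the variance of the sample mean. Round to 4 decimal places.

Under SRS without replacement, Var(ȳ) = (1 − f)·s²/n with f = n/N = 736/29344 = 0.02508179.
Var(ȳ) = (1 − 0.02508179)·6786/736 = 0.97491821·9.2201087 = 8.9888519.

8.9889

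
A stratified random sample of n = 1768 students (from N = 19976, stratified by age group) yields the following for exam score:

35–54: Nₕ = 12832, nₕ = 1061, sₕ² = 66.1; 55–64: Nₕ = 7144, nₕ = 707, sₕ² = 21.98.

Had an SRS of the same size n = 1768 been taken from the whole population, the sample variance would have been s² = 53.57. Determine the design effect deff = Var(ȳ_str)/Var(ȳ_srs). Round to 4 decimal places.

Var(ȳ_str) = Σ Wₕ²(1−fₕ)sₕ²/nₕ with Wₕ = Nₕ/19976:
  35–54: (12832/19976)²·(1−1061/12832)·66.1/1061 = 0.023581788
  55–64: (7144/19976)²·(1−707/7144)·21.98/707 = 0.0035827472
  → Var(ȳ_str) = 0.027164535.
Var(ȳ_srs) = (1 − 1768/19976)·53.57/1768 = 0.027618056.
deff = 0.027164535 / 0.027618056 = 0.9836.

0.9836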